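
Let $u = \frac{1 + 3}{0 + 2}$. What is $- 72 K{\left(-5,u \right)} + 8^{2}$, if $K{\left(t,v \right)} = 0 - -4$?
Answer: $-224$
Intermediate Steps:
$u = 2$ ($u = \frac{4}{2} = 4 \cdot \frac{1}{2} = 2$)
$K{\left(t,v \right)} = 4$ ($K{\left(t,v \right)} = 0 + 4 = 4$)
$- 72 K{\left(-5,u \right)} + 8^{2} = \left(-72\right) 4 + 8^{2} = -288 + 64 = -224$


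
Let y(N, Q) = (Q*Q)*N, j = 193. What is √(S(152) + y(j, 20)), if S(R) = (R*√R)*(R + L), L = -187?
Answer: 4*√(4825 - 665*√38) ≈ 107.75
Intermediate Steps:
S(R) = R^(3/2)*(-187 + R) (S(R) = (R*√R)*(R - 187) = R^(3/2)*(-187 + R))
y(N, Q) = N*Q² (y(N, Q) = Q²*N = N*Q²)
√(S(152) + y(j, 20)) = √(152^(3/2)*(-187 + 152) + 193*20²) = √((304*√38)*(-35) + 193*400) = √(-10640*√38 + 77200) = √(77200 - 10640*√38)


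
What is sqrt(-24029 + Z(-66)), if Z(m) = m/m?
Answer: 2*I*sqrt(6007) ≈ 155.01*I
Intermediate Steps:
Z(m) = 1
sqrt(-24029 + Z(-66)) = sqrt(-24029 + 1) = sqrt(-24028) = 2*I*sqrt(6007)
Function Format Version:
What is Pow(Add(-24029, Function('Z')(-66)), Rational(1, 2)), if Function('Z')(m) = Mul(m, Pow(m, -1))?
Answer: Mul(2, I, Pow(6007, Rational(1, 2))) ≈ Mul(155.01, I)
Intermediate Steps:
Function('Z')(m) = 1
Pow(Add(-24029, Function('Z')(-66)), Rational(1, 2)) = Pow(Add(-24029, 1), Rational(1, 2)) = Pow(-24028, Rational(1, 2)) = Mul(2, I, Pow(6007, Rational(1, 2)))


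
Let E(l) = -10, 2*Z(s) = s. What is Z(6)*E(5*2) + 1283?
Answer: 1253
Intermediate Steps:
Z(s) = s/2
Z(6)*E(5*2) + 1283 = ((½)*6)*(-10) + 1283 = 3*(-10) + 1283 = -30 + 1283 = 1253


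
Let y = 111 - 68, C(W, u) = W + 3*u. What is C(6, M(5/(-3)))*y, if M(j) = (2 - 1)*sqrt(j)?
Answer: 258 + 43*I*sqrt(15) ≈ 258.0 + 166.54*I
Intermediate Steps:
M(j) = sqrt(j) (M(j) = 1*sqrt(j) = sqrt(j))
y = 43
C(6, M(5/(-3)))*y = (6 + 3*sqrt(5/(-3)))*43 = (6 + 3*sqrt(5*(-1/3)))*43 = (6 + 3*sqrt(-5/3))*43 = (6 + 3*(I*sqrt(15)/3))*43 = (6 + I*sqrt(15))*43 = 258 + 43*I*sqrt(15)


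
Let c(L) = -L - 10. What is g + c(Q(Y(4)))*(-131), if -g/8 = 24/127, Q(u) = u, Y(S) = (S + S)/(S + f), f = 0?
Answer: 199452/127 ≈ 1570.5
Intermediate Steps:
Y(S) = 2 (Y(S) = (S + S)/(S + 0) = (2*S)/S = 2)
c(L) = -10 - L
g = -192/127 ≈ -1.5118
g + c(Q(Y(4)))*(-131) = -192/127 + (-10 - 1*2)*(-131) = -192/127 + (-10 - 2)*(-131) = -192/127 - 12*(-131) = -192/127 + 1572 = 199452/127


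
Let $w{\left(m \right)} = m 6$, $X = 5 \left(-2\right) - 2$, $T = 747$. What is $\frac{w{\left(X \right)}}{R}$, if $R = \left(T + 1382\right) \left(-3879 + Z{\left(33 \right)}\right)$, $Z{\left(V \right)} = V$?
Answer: $\frac{12}{1364689} \approx 8.7932 \cdot 10^{-6}$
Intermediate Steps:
$X = -12$ ($X = -10 - 2 = -12$)
$w{\left(m \right)} = 6 m$
$R = -8188134$ ($R = \left(747 + 1382\right) \left(-3879 + 33\right) = 2129 \left(-3846\right) = -8188134$)
$\frac{w{\left(X \right)}}{R} = \frac{6 \left(-12\right)}{-8188134} = \left(-72\right) \left(- \frac{1}{8188134}\right) = \frac{12}{1364689}$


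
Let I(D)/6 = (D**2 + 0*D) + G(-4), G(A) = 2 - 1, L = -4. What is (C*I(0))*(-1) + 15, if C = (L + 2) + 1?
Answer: 21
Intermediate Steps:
G(A) = 1
I(D) = 6 + 6*D**2 (I(D) = 6*((D**2 + 0*D) + 1) = 6*((D**2 + 0) + 1) = 6*(D**2 + 1) = 6*(1 + D**2) = 6 + 6*D**2)
C = -1 (C = (-4 + 2) + 1 = -2 + 1 = -1)
(C*I(0))*(-1) + 15 = -(6 + 6*0**2)*(-1) + 15 = -(6 + 6*0)*(-1) + 15 = -(6 + 0)*(-1) + 15 = -1*6*(-1) + 15 = -6*(-1) + 15 = 6 + 15 = 21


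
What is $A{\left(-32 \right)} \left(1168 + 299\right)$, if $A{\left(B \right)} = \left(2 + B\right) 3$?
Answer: $-132030$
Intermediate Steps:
$A{\left(B \right)} = 6 + 3 B$
$A{\left(-32 \right)} \left(1168 + 299\right) = \left(6 + 3 \left(-32\right)\right) \left(1168 + 299\right) = \left(6 - 96\right) 1467 = \left(-90\right) 1467 = -132030$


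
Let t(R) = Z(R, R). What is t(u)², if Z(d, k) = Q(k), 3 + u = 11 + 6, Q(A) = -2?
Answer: 4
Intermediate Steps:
u = 14 (u = -3 + (11 + 6) = -3 + 17 = 14)
Z(d, k) = -2
t(R) = -2
t(u)² = (-2)² = 4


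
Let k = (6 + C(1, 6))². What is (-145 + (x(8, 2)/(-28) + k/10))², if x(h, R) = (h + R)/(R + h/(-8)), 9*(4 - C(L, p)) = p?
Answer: 7410971569/396900 ≈ 18672.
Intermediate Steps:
C(L, p) = 4 - p/9
x(h, R) = (R + h)/(R - h/8) (x(h, R) = (R + h)/(R + h*(-⅛)) = (R + h)/(R - h/8))
k = 784/9 (k = (6 + (4 - ⅑*6))² = (6 + (4 - ⅔))² = (6 + 10/3)² = (28/3)² = 784/9 ≈ 87.111)
(-145 + (x(8, 2)/(-28) + k/10))² = (-145 + ((8*(2 + 8)/(-1*8 + 8*2))/(-28) + (784/9)/10))² = (-145 + ((8*10/(-8 + 16))*(-1/28) + (784/9)*(⅒)))² = (-145 + ((8*10/8)*(-1/28) + 392/45))² = (-145 + ((8*(⅛)*10)*(-1/28) + 392/45))² = (-145 + (10*(-1/28) + 392/45))² = (-145 + (-5/14 + 392/45))² = (-145 + 5263/630)² = (-86087/630)² = 7410971569/396900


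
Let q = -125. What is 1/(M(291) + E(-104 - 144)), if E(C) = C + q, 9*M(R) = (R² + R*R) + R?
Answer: 3/55432 ≈ 5.4120e-5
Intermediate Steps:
M(R) = R/9 + 2*R²/9 (M(R) = ((R² + R*R) + R)/9 = ((R² + R²) + R)/9 = (2*R² + R)/9 = (R + 2*R²)/9 = R/9 + 2*R²/9)
E(C) = -125 + C (E(C) = C - 125 = -125 + C)
1/(M(291) + E(-104 - 144)) = 1/((⅑)*291*(1 + 2*291) + (-125 + (-104 - 144))) = 1/((⅑)*291*(1 + 582) + (-125 - 248)) = 1/((⅑)*291*583 - 373) = 1/(56551/3 - 373) = 1/(55432/3) = 3/55432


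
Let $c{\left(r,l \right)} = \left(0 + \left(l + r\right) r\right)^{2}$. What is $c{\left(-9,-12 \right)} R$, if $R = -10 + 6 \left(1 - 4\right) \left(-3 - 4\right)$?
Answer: $4143636$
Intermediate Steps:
$c{\left(r,l \right)} = r^{2} \left(l + r\right)^{2}$ ($c{\left(r,l \right)} = \left(0 + r \left(l + r\right)\right)^{2} = \left(r \left(l + r\right)\right)^{2} = r^{2} \left(l + r\right)^{2}$)
$R = 116$ ($R = -10 + 6 \left(\left(-3\right) \left(-7\right)\right) = -10 + 6 \cdot 21 = -10 + 126 = 116$)
$c{\left(-9,-12 \right)} R = \left(-9\right)^{2} \left(-12 - 9\right)^{2} \cdot 116 = 81 \left(-21\right)^{2} \cdot 116 = 81 \cdot 441 \cdot 116 = 35721 \cdot 116 = 4143636$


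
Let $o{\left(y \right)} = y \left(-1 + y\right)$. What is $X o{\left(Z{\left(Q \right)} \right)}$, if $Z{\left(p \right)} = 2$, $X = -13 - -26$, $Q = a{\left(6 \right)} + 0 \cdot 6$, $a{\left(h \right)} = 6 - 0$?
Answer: $26$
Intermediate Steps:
$a{\left(h \right)} = 6$ ($a{\left(h \right)} = 6 + 0 = 6$)
$Q = 6$ ($Q = 6 + 0 \cdot 6 = 6 + 0 = 6$)
$X = 13$ ($X = -13 + 26 = 13$)
$X o{\left(Z{\left(Q \right)} \right)} = 13 \cdot 2 \left(-1 + 2\right) = 13 \cdot 2 \cdot 1 = 13 \cdot 2 = 26$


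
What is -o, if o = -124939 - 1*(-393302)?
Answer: -268363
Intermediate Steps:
o = 268363 (o = -124939 + 393302 = 268363)
-o = -1*268363 = -268363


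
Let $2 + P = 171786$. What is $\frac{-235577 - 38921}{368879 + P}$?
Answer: $- \frac{274498}{540663} \approx -0.50771$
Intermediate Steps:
$P = 171784$ ($P = -2 + 171786 = 171784$)
$\frac{-235577 - 38921}{368879 + P} = \frac{-235577 - 38921}{368879 + 171784} = - \frac{274498}{540663}$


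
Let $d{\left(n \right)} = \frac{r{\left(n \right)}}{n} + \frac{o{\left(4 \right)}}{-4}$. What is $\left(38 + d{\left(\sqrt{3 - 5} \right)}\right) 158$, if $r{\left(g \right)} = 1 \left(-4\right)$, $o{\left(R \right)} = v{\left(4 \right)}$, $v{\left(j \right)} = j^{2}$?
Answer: $5372 + 316 i \sqrt{2} \approx 5372.0 + 446.89 i$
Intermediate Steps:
$o{\left(R \right)} = 16$ ($o{\left(R \right)} = 4^{2} = 16$)
$r{\left(g \right)} = -4$
$d{\left(n \right)} = -4 - \frac{4}{n}$ ($d{\left(n \right)} = - \frac{4}{n} + \frac{16}{-4} = - \frac{4}{n} + 16 \left(- \frac{1}{4}\right) = - \frac{4}{n} - 4 = -4 - \frac{4}{n}$)
$\left(38 + d{\left(\sqrt{3 - 5} \right)}\right) 158 = \left(38 - \left(4 + \frac{4}{\sqrt{3 - 5}}\right)\right) 158 = \left(38 - \left(4 + \frac{4}{\sqrt{-2}}\right)\right) 158 = \left(38 - \left(4 + \frac{4}{i \sqrt{2}}\right)\right) 158 = \left(38 - \left(4 + 4 \left(- \frac{i \sqrt{2}}{2}\right)\right)\right) 158 = \left(38 - \left(4 - 2 i \sqrt{2}\right)\right) 158 = \left(34 + 2 i \sqrt{2}\right) 158 = 5372 + 316 i \sqrt{2}$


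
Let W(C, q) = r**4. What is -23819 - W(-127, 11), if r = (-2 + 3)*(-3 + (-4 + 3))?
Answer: -24075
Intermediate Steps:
r = -4 (r = 1*(-3 - 1) = 1*(-4) = -4)
W(C, q) = 256 (W(C, q) = (-4)**4 = 256)
-23819 - W(-127, 11) = -23819 - 1*256 = -23819 - 256 = -24075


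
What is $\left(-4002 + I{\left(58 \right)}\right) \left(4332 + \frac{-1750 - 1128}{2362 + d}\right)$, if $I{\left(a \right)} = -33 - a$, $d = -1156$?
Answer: $- \frac{10685828401}{603} \approx -1.7721 \cdot 10^{7}$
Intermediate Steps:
$\left(-4002 + I{\left(58 \right)}\right) \left(4332 + \frac{-1750 - 1128}{2362 + d}\right) = \left(-4002 - 91\right) \left(4332 + \frac{-1750 - 1128}{2362 - 1156}\right) = \left(-4002 - 91\right) \left(4332 - \frac{2878}{1206}\right) = \left(-4002 - 91\right) \left(4332 - \frac{1439}{603}\right) = - 4093 \left(4332 - \frac{1439}{603}\right) = \left(-4093\right) \frac{2610757}{603} = - \frac{10685828401}{603}$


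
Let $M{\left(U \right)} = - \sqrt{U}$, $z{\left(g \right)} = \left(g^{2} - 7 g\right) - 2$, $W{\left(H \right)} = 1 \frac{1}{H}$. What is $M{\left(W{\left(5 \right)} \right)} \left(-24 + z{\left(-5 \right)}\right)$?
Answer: $- \frac{34 \sqrt{5}}{5} \approx -15.205$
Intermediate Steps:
$W{\left(H \right)} = \frac{1}{H}$
$z{\left(g \right)} = -2 + g^{2} - 7 g$
$M{\left(W{\left(5 \right)} \right)} \left(-24 + z{\left(-5 \right)}\right) = - \sqrt{\frac{1}{5}} \left(-24 - \left(-33 - 25\right)\right) = - \frac{1}{\sqrt{5}} \left(-24 + \left(-2 + 25 + 35\right)\right) = - \frac{\sqrt{5}}{5} \left(-24 + 58\right) = - \frac{\sqrt{5}}{5} \cdot 34 = - \frac{34 \sqrt{5}}{5}$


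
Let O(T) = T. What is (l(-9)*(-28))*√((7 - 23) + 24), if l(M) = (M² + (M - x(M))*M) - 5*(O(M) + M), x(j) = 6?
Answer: -17136*√2 ≈ -24234.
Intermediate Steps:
l(M) = M² - 10*M + M*(-6 + M) (l(M) = (M² + (M - 1*6)*M) - 5*(M + M) = (M² + (M - 6)*M) - 10*M = (M² + (-6 + M)*M) - 10*M = (M² + M*(-6 + M)) - 10*M = M² - 10*M + M*(-6 + M))
(l(-9)*(-28))*√((7 - 23) + 24) = ((2*(-9)*(-8 - 9))*(-28))*√((7 - 23) + 24) = ((2*(-9)*(-17))*(-28))*√(-16 + 24) = (306*(-28))*√8 = -17136*√2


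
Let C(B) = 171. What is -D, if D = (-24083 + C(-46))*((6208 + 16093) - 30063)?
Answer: -185604944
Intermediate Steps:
D = 185604944 (D = (-24083 + 171)*((6208 + 16093) - 30063) = -23912*(22301 - 30063) = -23912*(-7762) = 185604944)
-D = -1*185604944 = -185604944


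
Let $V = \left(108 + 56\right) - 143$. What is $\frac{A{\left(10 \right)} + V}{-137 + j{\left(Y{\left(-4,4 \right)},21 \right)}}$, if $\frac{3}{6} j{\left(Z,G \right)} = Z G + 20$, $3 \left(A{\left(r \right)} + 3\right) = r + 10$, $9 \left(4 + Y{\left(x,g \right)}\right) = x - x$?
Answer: $- \frac{74}{795} \approx -0.093082$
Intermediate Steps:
$Y{\left(x,g \right)} = -4$ ($Y{\left(x,g \right)} = -4 + \frac{x - x}{9} = -4 + \frac{1}{9} \cdot 0 = -4 + 0 = -4$)
$A{\left(r \right)} = \frac{1}{3} + \frac{r}{3}$ ($A{\left(r \right)} = -3 + \frac{r + 10}{3} = -3 + \frac{10 + r}{3} = -3 + \left(\frac{10}{3} + \frac{r}{3}\right) = \frac{1}{3} + \frac{r}{3}$)
$V = 21$ ($V = 164 - 143 = 21$)
$j{\left(Z,G \right)} = 40 + 2 G Z$ ($j{\left(Z,G \right)} = 2 \left(Z G + 20\right) = 2 \left(G Z + 20\right) = 2 \left(20 + G Z\right) = 40 + 2 G Z$)
$\frac{A{\left(10 \right)} + V}{-137 + j{\left(Y{\left(-4,4 \right)},21 \right)}} = \frac{\left(\frac{1}{3} + \frac{1}{3} \cdot 10\right) + 21}{-137 + \left(40 + 2 \cdot 21 \left(-4\right)\right)} = \frac{\left(\frac{1}{3} + \frac{10}{3}\right) + 21}{-137 + \left(40 - 168\right)} = \frac{\frac{11}{3} + 21}{-137 - 128} = \frac{74}{3 \left(-265\right)} = \frac{74}{3} \left(- \frac{1}{265}\right) = - \frac{74}{795}$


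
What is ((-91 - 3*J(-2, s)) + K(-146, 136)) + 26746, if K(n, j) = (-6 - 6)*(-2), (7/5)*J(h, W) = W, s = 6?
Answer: 186663/7 ≈ 26666.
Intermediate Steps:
J(h, W) = 5*W/7
K(n, j) = 24 (K(n, j) = -12*(-2) = 24)
((-91 - 3*J(-2, s)) + K(-146, 136)) + 26746 = ((-91 - 15*6/7) + 24) + 26746 = ((-91 - 3*30/7) + 24) + 26746 = ((-91 - 90/7) + 24) + 26746 = (-727/7 + 24) + 26746 = -559/7 + 26746 = 186663/7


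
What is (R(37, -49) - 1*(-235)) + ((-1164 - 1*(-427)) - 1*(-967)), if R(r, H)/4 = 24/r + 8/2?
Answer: 17893/37 ≈ 483.59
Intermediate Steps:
R(r, H) = 16 + 96/r (R(r, H) = 4*(24/r + 8/2) = 4*(24/r + 8*(½)) = 4*(24/r + 4) = 4*(4 + 24/r) = 16 + 96/r)
(R(37, -49) - 1*(-235)) + ((-1164 - 1*(-427)) - 1*(-967)) = ((16 + 96/37) - 1*(-235)) + ((-1164 - 1*(-427)) - 1*(-967)) = ((16 + 96*(1/37)) + 235) + ((-1164 + 427) + 967) = ((16 + 96/37) + 235) + (-737 + 967) = (688/37 + 235) + 230 = 9383/37 + 230 = 17893/37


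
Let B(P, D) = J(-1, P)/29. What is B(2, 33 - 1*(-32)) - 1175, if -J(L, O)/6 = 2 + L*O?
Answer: -1175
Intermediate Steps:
J(L, O) = -12 - 6*L*O (J(L, O) = -6*(2 + L*O) = -12 - 6*L*O)
B(P, D) = -12/29 + 6*P/29 (B(P, D) = (-12 - 6*(-1)*P)/29 = (-12 + 6*P)*(1/29) = -12/29 + 6*P/29)
B(2, 33 - 1*(-32)) - 1175 = (-12/29 + (6/29)*2) - 1175 = (-12/29 + 12/29) - 1175 = 0 - 1175 = -1175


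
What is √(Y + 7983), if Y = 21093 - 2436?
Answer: 12*√185 ≈ 163.22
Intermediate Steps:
Y = 18657
√(Y + 7983) = √(18657 + 7983) = √26640 = 12*√185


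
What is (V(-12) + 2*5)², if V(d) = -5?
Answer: 25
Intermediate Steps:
(V(-12) + 2*5)² = (-5 + 2*5)² = (-5 + 10)² = 5² = 25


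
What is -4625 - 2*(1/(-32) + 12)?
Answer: -74383/16 ≈ -4648.9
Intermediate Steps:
-4625 - 2*(1/(-32) + 12) = -4625 - 2*(-1/32 + 12) = -4625 - 2*383/32 = -4625 - 383/16 = -74383/16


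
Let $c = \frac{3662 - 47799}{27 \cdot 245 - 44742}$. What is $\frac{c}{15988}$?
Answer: $\frac{44137}{609574476} \approx 7.2406 \cdot 10^{-5}$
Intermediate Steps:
$c = \frac{44137}{38127}$ ($c = - \frac{44137}{6615 - 44742} = - \frac{44137}{-38127} = \left(-44137\right) \left(- \frac{1}{38127}\right) = \frac{44137}{38127} \approx 1.1576$)
$\frac{c}{15988} = \frac{44137}{38127 \cdot 15988} = \frac{44137}{38127} \cdot \frac{1}{15988} = \frac{44137}{609574476}$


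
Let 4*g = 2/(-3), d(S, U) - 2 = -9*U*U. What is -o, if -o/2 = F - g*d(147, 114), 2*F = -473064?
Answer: -1536154/3 ≈ -5.1205e+5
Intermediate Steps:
F = -236532 (F = (1/2)*(-473064) = -236532)
d(S, U) = 2 - 9*U**2 (d(S, U) = 2 - 9*U*U = 2 - 9*U**2)
g = -1/6 (g = (2/(-3))/4 = (2*(-1/3))/4 = (1/4)*(-2/3) = -1/6 ≈ -0.16667)
o = 1536154/3 (o = -2*(-236532 - (-1)*(2 - 9*114**2)/6) = -2*(-236532 - (-1)*(2 - 9*12996)/6) = -2*(-236532 - (-1)*(2 - 116964)/6) = -2*(-236532 - (-1)*(-116962)/6) = -2*(-236532 - 1*58481/3) = -2*(-236532 - 58481/3) = -2*(-768077/3) = 1536154/3 ≈ 5.1205e+5)
-o = -1*1536154/3 = -1536154/3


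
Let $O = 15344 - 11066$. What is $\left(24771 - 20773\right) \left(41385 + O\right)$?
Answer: $182560674$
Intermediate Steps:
$O = 4278$ ($O = 15344 - 11066 = 4278$)
$\left(24771 - 20773\right) \left(41385 + O\right) = \left(24771 - 20773\right) \left(41385 + 4278\right) = 3998 \cdot 45663 = 182560674$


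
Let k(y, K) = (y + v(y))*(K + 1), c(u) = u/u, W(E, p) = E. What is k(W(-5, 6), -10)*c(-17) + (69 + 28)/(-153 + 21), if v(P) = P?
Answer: 11783/132 ≈ 89.265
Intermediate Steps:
c(u) = 1
k(y, K) = 2*y*(1 + K) (k(y, K) = (y + y)*(K + 1) = (2*y)*(1 + K) = 2*y*(1 + K))
k(W(-5, 6), -10)*c(-17) + (69 + 28)/(-153 + 21) = (2*(-5)*(1 - 10))*1 + (69 + 28)/(-153 + 21) = (2*(-5)*(-9))*1 + 97/(-132) = 90*1 + 97*(-1/132) = 90 - 97/132 = 11783/132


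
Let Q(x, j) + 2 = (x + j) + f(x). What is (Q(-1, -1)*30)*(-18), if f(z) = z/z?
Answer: 1620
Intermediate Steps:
f(z) = 1
Q(x, j) = -1 + j + x (Q(x, j) = -2 + ((x + j) + 1) = -2 + ((j + x) + 1) = -2 + (1 + j + x) = -1 + j + x)
(Q(-1, -1)*30)*(-18) = ((-1 - 1 - 1)*30)*(-18) = -3*30*(-18) = -90*(-18) = 1620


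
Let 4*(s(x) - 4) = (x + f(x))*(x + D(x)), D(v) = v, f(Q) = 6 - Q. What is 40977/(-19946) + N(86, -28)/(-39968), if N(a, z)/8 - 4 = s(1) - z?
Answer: -102749493/49825108 ≈ -2.0622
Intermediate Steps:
s(x) = 4 + 3*x (s(x) = 4 + ((x + (6 - x))*(x + x))/4 = 4 + (6*(2*x))/4 = 4 + (12*x)/4 = 4 + 3*x)
N(a, z) = 88 - 8*z (N(a, z) = 32 + 8*((4 + 3*1) - z) = 32 + 8*((4 + 3) - z) = 32 + 8*(7 - z) = 32 + (56 - 8*z) = 88 - 8*z)
40977/(-19946) + N(86, -28)/(-39968) = 40977/(-19946) + (88 - 8*(-28))/(-39968) = 40977*(-1/19946) + (88 + 224)*(-1/39968) = -40977/19946 + 312*(-1/39968) = -40977/19946 - 39/4996 = -102749493/49825108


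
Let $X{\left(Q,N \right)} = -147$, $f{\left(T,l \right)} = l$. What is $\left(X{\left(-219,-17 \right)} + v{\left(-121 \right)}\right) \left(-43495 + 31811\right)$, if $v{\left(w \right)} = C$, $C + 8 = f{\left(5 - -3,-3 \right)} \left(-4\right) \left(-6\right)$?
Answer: $2652268$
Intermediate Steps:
$C = -80$ ($C = -8 + \left(-3\right) \left(-4\right) \left(-6\right) = -8 + 12 \left(-6\right) = -8 - 72 = -80$)
$v{\left(w \right)} = -80$
$\left(X{\left(-219,-17 \right)} + v{\left(-121 \right)}\right) \left(-43495 + 31811\right) = \left(-147 - 80\right) \left(-43495 + 31811\right) = \left(-227\right) \left(-11684\right) = 2652268$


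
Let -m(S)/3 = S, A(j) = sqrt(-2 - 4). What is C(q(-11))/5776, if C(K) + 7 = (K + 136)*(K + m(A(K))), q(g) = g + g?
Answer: -2515/5776 - 9*I*sqrt(6)/152 ≈ -0.43542 - 0.14504*I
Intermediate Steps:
A(j) = I*sqrt(6) (A(j) = sqrt(-6) = I*sqrt(6))
m(S) = -3*S
q(g) = 2*g
C(K) = -7 + (136 + K)*(K - 3*I*sqrt(6)) (C(K) = -7 + (K + 136)*(K - 3*I*sqrt(6)) = -7 + (136 + K)*(K - 3*I*sqrt(6)))
C(q(-11))/5776 = (-7 + (2*(-11))**2 + 136*(2*(-11)) - 408*I*sqrt(6) - 3*I*2*(-11)*sqrt(6))/5776 = (-7 + (-22)**2 + 136*(-22) - 408*I*sqrt(6) - 3*I*(-22)*sqrt(6))*(1/5776) = (-7 + 484 - 2992 - 408*I*sqrt(6) + 66*I*sqrt(6))*(1/5776) = (-2515 - 342*I*sqrt(6))*(1/5776) = -2515/5776 - 9*I*sqrt(6)/152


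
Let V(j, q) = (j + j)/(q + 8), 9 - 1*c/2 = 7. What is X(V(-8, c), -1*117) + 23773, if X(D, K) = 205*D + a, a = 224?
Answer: 71171/3 ≈ 23724.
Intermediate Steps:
c = 4 (c = 18 - 2*7 = 18 - 14 = 4)
V(j, q) = 2*j/(8 + q) (V(j, q) = (2*j)/(8 + q) = 2*j/(8 + q))
X(D, K) = 224 + 205*D (X(D, K) = 205*D + 224 = 224 + 205*D)
X(V(-8, c), -1*117) + 23773 = (224 + 205*(2*(-8)/(8 + 4))) + 23773 = (224 + 205*(2*(-8)/12)) + 23773 = (224 + 205*(2*(-8)*(1/12))) + 23773 = (224 + 205*(-4/3)) + 23773 = (224 - 820/3) + 23773 = -148/3 + 23773 = 71171/3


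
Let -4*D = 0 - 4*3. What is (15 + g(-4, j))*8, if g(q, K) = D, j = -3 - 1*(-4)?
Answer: 144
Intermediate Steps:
j = 1 (j = -3 + 4 = 1)
D = 3 (D = -(0 - 4*3)/4 = -(0 - 12)/4 = -¼*(-12) = 3)
g(q, K) = 3
(15 + g(-4, j))*8 = (15 + 3)*8 = 18*8 = 144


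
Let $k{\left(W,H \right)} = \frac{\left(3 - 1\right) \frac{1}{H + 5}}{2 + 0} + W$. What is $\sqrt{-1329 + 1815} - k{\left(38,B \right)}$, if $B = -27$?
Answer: $- \frac{835}{22} + 9 \sqrt{6} \approx -15.909$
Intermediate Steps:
$k{\left(W,H \right)} = W + \frac{1}{5 + H}$ ($k{\left(W,H \right)} = \frac{2 \frac{1}{5 + H}}{2} + W = \frac{1}{5 + H} + W = W + \frac{1}{5 + H}$)
$\sqrt{-1329 + 1815} - k{\left(38,B \right)} = \sqrt{-1329 + 1815} - \frac{1 + 5 \cdot 38 - 1026}{5 - 27} = \sqrt{486} - \frac{1 + 190 - 1026}{-22} = 9 \sqrt{6} - \left(- \frac{1}{22}\right) \left(-835\right) = 9 \sqrt{6} - \frac{835}{22} = - \frac{835}{22} + 9 \sqrt{6}$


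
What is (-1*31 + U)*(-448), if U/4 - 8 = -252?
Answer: 451136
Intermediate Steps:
U = -976 (U = 32 + 4*(-252) = 32 - 1008 = -976)
(-1*31 + U)*(-448) = (-1*31 - 976)*(-448) = (-31 - 976)*(-448) = -1007*(-448) = 451136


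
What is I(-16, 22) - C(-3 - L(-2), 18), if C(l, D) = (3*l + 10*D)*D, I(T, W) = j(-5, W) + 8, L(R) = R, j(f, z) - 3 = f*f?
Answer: -3150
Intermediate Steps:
j(f, z) = 3 + f² (j(f, z) = 3 + f*f = 3 + f²)
I(T, W) = 36 (I(T, W) = (3 + (-5)²) + 8 = (3 + 25) + 8 = 28 + 8 = 36)
C(l, D) = D*(3*l + 10*D)
I(-16, 22) - C(-3 - L(-2), 18) = 36 - 18*(3*(-3 - 1*(-2)) + 10*18) = 36 - 18*(3*(-3 + 2) + 180) = 36 - 18*(3*(-1) + 180) = 36 - 18*(-3 + 180) = 36 - 18*177 = 36 - 1*3186 = 36 - 3186 = -3150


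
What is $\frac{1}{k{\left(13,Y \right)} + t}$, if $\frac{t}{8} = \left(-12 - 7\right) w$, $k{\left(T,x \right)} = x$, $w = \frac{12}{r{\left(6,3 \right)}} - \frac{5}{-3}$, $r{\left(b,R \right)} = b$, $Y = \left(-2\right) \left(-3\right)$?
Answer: $- \frac{3}{1654} \approx -0.0018138$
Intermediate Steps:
$Y = 6$
$w = \frac{11}{3}$ ($w = \frac{12}{6} - \frac{5}{-3} = 12 \cdot \frac{1}{6} - - \frac{5}{3} = 2 + \frac{5}{3} = \frac{11}{3} \approx 3.6667$)
$t = - \frac{1672}{3}$ ($t = 8 \left(-12 - 7\right) \frac{11}{3} = 8 \left(\left(-19\right) \frac{11}{3}\right) = 8 \left(- \frac{209}{3}\right) = - \frac{1672}{3} \approx -557.33$)
$\frac{1}{k{\left(13,Y \right)} + t} = \frac{1}{6 - \frac{1672}{3}} = \frac{1}{- \frac{1654}{3}} = - \frac{3}{1654}$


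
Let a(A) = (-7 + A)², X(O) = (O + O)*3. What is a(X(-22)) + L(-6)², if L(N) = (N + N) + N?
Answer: 19645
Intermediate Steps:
X(O) = 6*O (X(O) = (2*O)*3 = 6*O)
L(N) = 3*N (L(N) = 2*N + N = 3*N)
a(X(-22)) + L(-6)² = (-7 + 6*(-22))² + (3*(-6))² = (-7 - 132)² + (-18)² = (-139)² + 324 = 19321 + 324 = 19645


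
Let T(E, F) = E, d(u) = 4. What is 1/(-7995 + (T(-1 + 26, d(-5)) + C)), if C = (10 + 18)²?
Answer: -1/7186 ≈ -0.00013916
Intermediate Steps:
C = 784 (C = 28² = 784)
1/(-7995 + (T(-1 + 26, d(-5)) + C)) = 1/(-7995 + ((-1 + 26) + 784)) = 1/(-7995 + (25 + 784)) = 1/(-7995 + 809) = 1/(-7186) = -1/7186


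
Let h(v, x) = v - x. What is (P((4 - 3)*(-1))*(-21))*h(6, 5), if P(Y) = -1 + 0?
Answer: 21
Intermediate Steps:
P(Y) = -1
(P((4 - 3)*(-1))*(-21))*h(6, 5) = (-1*(-21))*(6 - 1*5) = 21*(6 - 5) = 21*1 = 21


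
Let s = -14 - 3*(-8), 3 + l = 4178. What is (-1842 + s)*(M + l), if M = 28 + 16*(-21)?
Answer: -7084344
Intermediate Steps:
l = 4175 (l = -3 + 4178 = 4175)
M = -308 (M = 28 - 336 = -308)
s = 10 (s = -14 + 24 = 10)
(-1842 + s)*(M + l) = (-1842 + 10)*(-308 + 4175) = -1832*3867 = -7084344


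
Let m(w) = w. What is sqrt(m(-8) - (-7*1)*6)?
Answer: sqrt(34) ≈ 5.8309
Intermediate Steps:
sqrt(m(-8) - (-7*1)*6) = sqrt(-8 - (-7*1)*6) = sqrt(-8 - (-7)*6) = sqrt(-8 - 1*(-42)) = sqrt(-8 + 42) = sqrt(34)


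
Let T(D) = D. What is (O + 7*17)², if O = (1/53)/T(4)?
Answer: 636502441/44944 ≈ 14162.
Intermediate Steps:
O = 1/212 (O = (1/53)/4 = (1*(1/53))*(¼) = (1/53)*(¼) = 1/212 ≈ 0.0047170)
(O + 7*17)² = (1/212 + 7*17)² = (1/212 + 119)² = (25229/212)² = 636502441/44944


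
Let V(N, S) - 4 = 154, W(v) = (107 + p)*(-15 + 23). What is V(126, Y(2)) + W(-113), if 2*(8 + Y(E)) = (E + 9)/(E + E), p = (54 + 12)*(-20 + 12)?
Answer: -3210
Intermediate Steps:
p = -528 (p = 66*(-8) = -528)
Y(E) = -8 + (9 + E)/(4*E) (Y(E) = -8 + ((E + 9)/(E + E))/2 = -8 + ((9 + E)/((2*E)))/2 = -8 + ((9 + E)*(1/(2*E)))/2 = -8 + ((9 + E)/(2*E))/2 = -8 + (9 + E)/(4*E))
W(v) = -3368 (W(v) = (107 - 528)*(-15 + 23) = -421*8 = -3368)
V(N, S) = 158 (V(N, S) = 4 + 154 = 158)
V(126, Y(2)) + W(-113) = 158 - 3368 = -3210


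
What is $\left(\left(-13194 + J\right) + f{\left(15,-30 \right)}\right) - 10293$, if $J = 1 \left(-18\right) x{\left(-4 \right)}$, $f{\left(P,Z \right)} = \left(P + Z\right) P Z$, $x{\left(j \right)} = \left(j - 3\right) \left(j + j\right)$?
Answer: $-17745$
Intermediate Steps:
$x{\left(j \right)} = 2 j \left(-3 + j\right)$ ($x{\left(j \right)} = \left(-3 + j\right) 2 j = 2 j \left(-3 + j\right)$)
$f{\left(P,Z \right)} = P Z \left(P + Z\right)$ ($f{\left(P,Z \right)} = P \left(P + Z\right) Z = P Z \left(P + Z\right)$)
$J = -1008$ ($J = 1 \left(-18\right) 2 \left(-4\right) \left(-3 - 4\right) = - 18 \cdot 2 \left(-4\right) \left(-7\right) = \left(-18\right) 56 = -1008$)
$\left(\left(-13194 + J\right) + f{\left(15,-30 \right)}\right) - 10293 = \left(\left(-13194 - 1008\right) + 15 \left(-30\right) \left(15 - 30\right)\right) - 10293 = \left(-14202 + 15 \left(-30\right) \left(-15\right)\right) - 10293 = \left(-14202 + 6750\right) - 10293 = -7452 - 10293 = -17745$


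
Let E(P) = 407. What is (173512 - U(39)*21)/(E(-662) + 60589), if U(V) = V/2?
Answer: 20365/7176 ≈ 2.8379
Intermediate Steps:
U(V) = V/2 (U(V) = V*(1/2) = V/2)
(173512 - U(39)*21)/(E(-662) + 60589) = (173512 - (1/2)*39*21)/(407 + 60589) = (173512 - 39*21/2)/60996 = (173512 - 1*819/2)*(1/60996) = (173512 - 819/2)*(1/60996) = (346205/2)*(1/60996) = 20365/7176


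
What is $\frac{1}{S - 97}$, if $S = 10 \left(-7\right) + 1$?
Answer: $- \frac{1}{166} \approx -0.0060241$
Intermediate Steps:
$S = -69$ ($S = -70 + 1 = -69$)
$\frac{1}{S - 97} = \frac{1}{-69 - 97} = \frac{1}{-166} = - \frac{1}{166}$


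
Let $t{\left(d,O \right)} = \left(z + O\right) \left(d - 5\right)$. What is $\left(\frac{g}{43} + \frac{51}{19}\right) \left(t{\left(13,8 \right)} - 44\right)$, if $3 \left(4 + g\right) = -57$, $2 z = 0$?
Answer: $\frac{35120}{817} \approx 42.987$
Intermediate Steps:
$z = 0$ ($z = \frac{1}{2} \cdot 0 = 0$)
$g = -23$ ($g = -4 + \frac{1}{3} \left(-57\right) = -4 - 19 = -23$)
$t{\left(d,O \right)} = O \left(-5 + d\right)$ ($t{\left(d,O \right)} = \left(0 + O\right) \left(d - 5\right) = O \left(-5 + d\right)$)
$\left(\frac{g}{43} + \frac{51}{19}\right) \left(t{\left(13,8 \right)} - 44\right) = \left(- \frac{23}{43} + \frac{51}{19}\right) \left(8 \left(-5 + 13\right) - 44\right) = \left(\left(-23\right) \frac{1}{43} + 51 \cdot \frac{1}{19}\right) \left(8 \cdot 8 - 44\right) = \left(- \frac{23}{43} + \frac{51}{19}\right) \left(64 - 44\right) = \frac{1756}{817} \cdot 20 = \frac{35120}{817}$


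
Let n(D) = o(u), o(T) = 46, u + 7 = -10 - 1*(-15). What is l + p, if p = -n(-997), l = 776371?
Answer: 776325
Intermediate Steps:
u = -2 (u = -7 + (-10 - 1*(-15)) = -7 + (-10 + 15) = -7 + 5 = -2)
n(D) = 46
p = -46 (p = -1*46 = -46)
l + p = 776371 - 46 = 776325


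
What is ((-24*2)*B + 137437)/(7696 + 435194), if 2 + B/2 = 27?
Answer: 19291/63270 ≈ 0.30490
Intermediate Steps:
B = 50 (B = -4 + 2*27 = -4 + 54 = 50)
((-24*2)*B + 137437)/(7696 + 435194) = (-24*2*50 + 137437)/(7696 + 435194) = (-48*50 + 137437)/442890 = (-2400 + 137437)*(1/442890) = 135037*(1/442890) = 19291/63270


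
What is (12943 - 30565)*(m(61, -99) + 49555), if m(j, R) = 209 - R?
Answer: -878685786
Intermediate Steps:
(12943 - 30565)*(m(61, -99) + 49555) = (12943 - 30565)*((209 - 1*(-99)) + 49555) = -17622*((209 + 99) + 49555) = -17622*(308 + 49555) = -17622*49863 = -878685786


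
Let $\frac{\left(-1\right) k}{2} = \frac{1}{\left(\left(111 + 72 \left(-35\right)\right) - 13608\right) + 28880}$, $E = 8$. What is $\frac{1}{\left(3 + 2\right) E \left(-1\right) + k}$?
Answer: $- \frac{12863}{514522} \approx -0.025$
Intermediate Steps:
$k = - \frac{2}{12863}$ ($k = - \frac{2}{\left(\left(111 + 72 \left(-35\right)\right) - 13608\right) + 28880} = - \frac{2}{\left(\left(111 - 2520\right) - 13608\right) + 28880} = - \frac{2}{\left(-2409 - 13608\right) + 28880} = - \frac{2}{-16017 + 28880} = - \frac{2}{12863} \approx -0.00015548$)
$\frac{1}{\left(3 + 2\right) E \left(-1\right) + k} = \frac{1}{\left(3 + 2\right) 8 \left(-1\right) - \frac{2}{12863}} = \frac{1}{5 \cdot 8 \left(-1\right) - \frac{2}{12863}} = \frac{1}{40 \left(-1\right) - \frac{2}{12863}} = \frac{1}{-40 - \frac{2}{12863}} = \frac{1}{- \frac{514522}{12863}} = - \frac{12863}{514522}$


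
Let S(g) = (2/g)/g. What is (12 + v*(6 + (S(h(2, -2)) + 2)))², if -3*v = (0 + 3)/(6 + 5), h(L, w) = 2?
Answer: 61009/484 ≈ 126.05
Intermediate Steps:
v = -1/11 (v = -(0 + 3)/(3*(6 + 5)) = -1/11 ≈ -0.090909)
S(g) = 2/g²
(12 + v*(6 + (S(h(2, -2)) + 2)))² = (12 - (6 + (2/2² + 2))/11)² = (12 - (6 + (2*(¼) + 2))/11)² = (12 - (6 + (½ + 2))/11)² = (12 - (6 + 5/2)/11)² = (12 - 1/11*17/2)² = (12 - 17/22)² = (247/22)² = 61009/484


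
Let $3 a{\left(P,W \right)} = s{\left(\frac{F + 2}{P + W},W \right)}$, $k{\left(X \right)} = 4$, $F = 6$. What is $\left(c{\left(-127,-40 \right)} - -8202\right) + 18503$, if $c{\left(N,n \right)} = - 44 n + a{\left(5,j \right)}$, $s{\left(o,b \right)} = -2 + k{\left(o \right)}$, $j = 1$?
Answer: $\frac{85397}{3} \approx 28466.0$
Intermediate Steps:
$s{\left(o,b \right)} = 2$ ($s{\left(o,b \right)} = -2 + 4 = 2$)
$a{\left(P,W \right)} = \frac{2}{3}$ ($a{\left(P,W \right)} = \frac{1}{3} \cdot 2 = \frac{2}{3}$)
$c{\left(N,n \right)} = \frac{2}{3} - 44 n$ ($c{\left(N,n \right)} = - 44 n + \frac{2}{3} = \frac{2}{3} - 44 n$)
$\left(c{\left(-127,-40 \right)} - -8202\right) + 18503 = \left(\left(\frac{2}{3} - -1760\right) - -8202\right) + 18503 = \left(\left(\frac{2}{3} + 1760\right) + 8202\right) + 18503 = \left(\frac{5282}{3} + 8202\right) + 18503 = \frac{29888}{3} + 18503 = \frac{85397}{3}$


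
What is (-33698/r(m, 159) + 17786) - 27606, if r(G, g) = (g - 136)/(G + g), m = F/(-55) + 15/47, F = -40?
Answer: -2905076932/11891 ≈ -2.4431e+5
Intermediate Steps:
m = 541/517 (m = -40/(-55) + 15/47 = -40*(-1/55) + 15*(1/47) = 8/11 + 15/47 = 541/517 ≈ 1.0464)
r(G, g) = (-136 + g)/(G + g)
(-33698/r(m, 159) + 17786) - 27606 = (-33698*(541/517 + 159)/(-136 + 159) + 17786) - 27606 = (-33698/(23/(82744/517)) + 17786) - 27606 = (-33698/((517/82744)*23) + 17786) - 27606 = (-33698/11891/82744 + 17786) - 27606 = (-33698*82744/11891 + 17786) - 27606 = (-2788307312/11891 + 17786) - 27606 = -2576813986/11891 - 27606 = -2905076932/11891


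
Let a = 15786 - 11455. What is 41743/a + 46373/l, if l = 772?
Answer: 233067059/3343532 ≈ 69.707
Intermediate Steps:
a = 4331
41743/a + 46373/l = 41743/4331 + 46373/772 = 233067059/3343532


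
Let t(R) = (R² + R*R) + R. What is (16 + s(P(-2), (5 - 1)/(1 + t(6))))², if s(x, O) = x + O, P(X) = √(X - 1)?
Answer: 1589101/6241 + 2536*I*√3/79 ≈ 254.62 + 55.601*I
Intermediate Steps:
P(X) = √(-1 + X)
t(R) = R + 2*R² (t(R) = (R² + R²) + R = 2*R² + R = R + 2*R²)
s(x, O) = O + x
(16 + s(P(-2), (5 - 1)/(1 + t(6))))² = (16 + ((5 - 1)/(1 + 6*(1 + 2*6)) + √(-1 - 2)))² = (16 + (4/(1 + 6*(1 + 12)) + √(-3)))² = (16 + (4/(1 + 6*13) + I*√3))² = (16 + (4/(1 + 78) + I*√3))² = (16 + (4/79 + I*√3))² = (1268/79 + I*√3)²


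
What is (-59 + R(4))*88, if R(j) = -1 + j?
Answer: -4928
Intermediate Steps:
(-59 + R(4))*88 = (-59 + (-1 + 4))*88 = (-59 + 3)*88 = -56*88 = -4928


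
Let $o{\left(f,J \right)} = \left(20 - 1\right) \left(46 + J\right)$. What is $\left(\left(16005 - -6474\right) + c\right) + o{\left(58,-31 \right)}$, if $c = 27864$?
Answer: $50628$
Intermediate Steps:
$o{\left(f,J \right)} = 874 + 19 J$ ($o{\left(f,J \right)} = 19 \left(46 + J\right) = 874 + 19 J$)
$\left(\left(16005 - -6474\right) + c\right) + o{\left(58,-31 \right)} = \left(\left(16005 - -6474\right) + 27864\right) + \left(874 + 19 \left(-31\right)\right) = \left(\left(16005 + 6474\right) + 27864\right) + \left(874 - 589\right) = \left(22479 + 27864\right) + 285 = 50343 + 285 = 50628$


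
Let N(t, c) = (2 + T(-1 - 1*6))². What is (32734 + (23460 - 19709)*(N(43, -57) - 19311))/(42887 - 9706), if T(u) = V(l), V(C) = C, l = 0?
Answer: -72387823/33181 ≈ -2181.6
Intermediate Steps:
T(u) = 0
N(t, c) = 4 (N(t, c) = (2 + 0)² = 2² = 4)
(32734 + (23460 - 19709)*(N(43, -57) - 19311))/(42887 - 9706) = (32734 + (23460 - 19709)*(4 - 19311))/(42887 - 9706) = (32734 + 3751*(-19307))/33181 = (32734 - 72420557)*(1/33181) = -72387823*1/33181 = -72387823/33181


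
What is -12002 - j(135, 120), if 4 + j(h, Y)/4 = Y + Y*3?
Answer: -13906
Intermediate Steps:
j(h, Y) = -16 + 16*Y (j(h, Y) = -16 + 4*(Y + Y*3) = -16 + 4*(Y + 3*Y) = -16 + 4*(4*Y) = -16 + 16*Y)
-12002 - j(135, 120) = -12002 - (-16 + 16*120) = -12002 - (-16 + 1920) = -12002 - 1*1904 = -12002 - 1904 = -13906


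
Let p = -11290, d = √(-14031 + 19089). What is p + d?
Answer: -11290 + 3*√562 ≈ -11219.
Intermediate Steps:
d = 3*√562 (d = √5058 = 3*√562 ≈ 71.120)
p + d = -11290 + 3*√562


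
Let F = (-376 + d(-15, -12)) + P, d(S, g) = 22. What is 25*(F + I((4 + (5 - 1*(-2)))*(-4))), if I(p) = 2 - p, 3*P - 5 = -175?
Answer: -27350/3 ≈ -9116.7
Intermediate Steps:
P = -170/3 (P = 5/3 + (1/3)*(-175) = 5/3 - 175/3 = -170/3 ≈ -56.667)
F = -1232/3 (F = (-376 + 22) - 170/3 = -354 - 170/3 = -1232/3 ≈ -410.67)
25*(F + I((4 + (5 - 1*(-2)))*(-4))) = 25*(-1232/3 + (2 - (4 + (5 - 1*(-2)))*(-4))) = 25*(-1232/3 + (2 - (4 + (5 + 2))*(-4))) = 25*(-1232/3 + (2 - (4 + 7)*(-4))) = 25*(-1232/3 + (2 - 11*(-4))) = 25*(-1232/3 + (2 - 1*(-44))) = 25*(-1232/3 + (2 + 44)) = 25*(-1232/3 + 46) = 25*(-1094/3) = -27350/3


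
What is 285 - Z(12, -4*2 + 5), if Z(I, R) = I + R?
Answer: 276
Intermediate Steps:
285 - Z(12, -4*2 + 5) = 285 - (12 + (-4*2 + 5)) = 285 - (12 + (-8 + 5)) = 285 - (12 - 3) = 285 - 1*9 = 285 - 9 = 276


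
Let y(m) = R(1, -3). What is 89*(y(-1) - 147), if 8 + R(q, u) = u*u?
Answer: -12994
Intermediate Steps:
R(q, u) = -8 + u² (R(q, u) = -8 + u*u = -8 + u²)
y(m) = 1 (y(m) = -8 + (-3)² = -8 + 9 = 1)
89*(y(-1) - 147) = 89*(1 - 147) = 89*(-146) = -12994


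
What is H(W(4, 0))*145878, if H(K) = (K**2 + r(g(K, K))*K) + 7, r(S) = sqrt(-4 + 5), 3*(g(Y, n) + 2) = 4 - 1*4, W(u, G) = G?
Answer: 1021146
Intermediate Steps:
g(Y, n) = -2 (g(Y, n) = -2 + (4 - 1*4)/3 = -2 + (4 - 4)/3 = -2 + (1/3)*0 = -2 + 0 = -2)
r(S) = 1 (r(S) = sqrt(1) = 1)
H(K) = 7 + K + K**2 (H(K) = (K**2 + 1*K) + 7 = (K**2 + K) + 7 = (K + K**2) + 7 = 7 + K + K**2)
H(W(4, 0))*145878 = (7 + 0 + 0**2)*145878 = (7 + 0 + 0)*145878 = 7*145878 = 1021146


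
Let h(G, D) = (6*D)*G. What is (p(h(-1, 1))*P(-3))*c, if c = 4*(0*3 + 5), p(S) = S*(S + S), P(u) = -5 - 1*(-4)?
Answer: -1440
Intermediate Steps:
h(G, D) = 6*D*G
P(u) = -1 (P(u) = -5 + 4 = -1)
p(S) = 2*S² (p(S) = S*(2*S) = 2*S²)
c = 20 (c = 4*(0 + 5) = 4*5 = 20)
(p(h(-1, 1))*P(-3))*c = ((2*(6*1*(-1))²)*(-1))*20 = ((2*(-6)²)*(-1))*20 = ((2*36)*(-1))*20 = (72*(-1))*20 = -72*20 = -1440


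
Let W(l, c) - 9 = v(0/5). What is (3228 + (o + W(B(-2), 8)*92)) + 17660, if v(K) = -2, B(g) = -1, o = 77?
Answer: 21609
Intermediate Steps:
W(l, c) = 7 (W(l, c) = 9 - 2 = 7)
(3228 + (o + W(B(-2), 8)*92)) + 17660 = (3228 + (77 + 7*92)) + 17660 = (3228 + (77 + 644)) + 17660 = (3228 + 721) + 17660 = 3949 + 17660 = 21609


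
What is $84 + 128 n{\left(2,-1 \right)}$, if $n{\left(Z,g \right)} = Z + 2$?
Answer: $596$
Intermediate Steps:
$n{\left(Z,g \right)} = 2 + Z$
$84 + 128 n{\left(2,-1 \right)} = 84 + 128 \left(2 + 2\right) = 84 + 128 \cdot 4 = 84 + 512 = 596$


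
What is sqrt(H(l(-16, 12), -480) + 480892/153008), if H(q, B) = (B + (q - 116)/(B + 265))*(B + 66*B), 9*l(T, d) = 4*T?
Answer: sqrt(93857005545967194501)/2467254 ≈ 3926.6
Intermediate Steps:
l(T, d) = 4*T/9 (l(T, d) = (4*T)/9 = 4*T/9)
H(q, B) = 67*B*(B + (-116 + q)/(265 + B)) (H(q, B) = (B + (-116 + q)/(265 + B))*(67*B) = 67*B*(B + (-116 + q)/(265 + B)))
sqrt(H(l(-16, 12), -480) + 480892/153008) = sqrt(67*(-480)*(-116 + (4/9)*(-16) + (-480)**2 + 265*(-480))/(265 - 480) + 480892/153008) = sqrt(67*(-480)*(-116 - 64/9 + 230400 - 127200)/(-215) + 480892*(1/153008)) = sqrt(67*(-480)*(-1/215)*(927692/9) + 120223/38252) = sqrt(1988971648/129 + 120223/38252) = sqrt(76082158988063/4934508) = sqrt(93857005545967194501)/2467254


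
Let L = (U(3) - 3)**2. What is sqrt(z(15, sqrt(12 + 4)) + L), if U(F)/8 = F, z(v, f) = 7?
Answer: 8*sqrt(7) ≈ 21.166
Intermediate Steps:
U(F) = 8*F
L = 441 (L = (8*3 - 3)**2 = (24 - 3)**2 = 21**2 = 441)
sqrt(z(15, sqrt(12 + 4)) + L) = sqrt(7 + 441) = sqrt(448) = 8*sqrt(7)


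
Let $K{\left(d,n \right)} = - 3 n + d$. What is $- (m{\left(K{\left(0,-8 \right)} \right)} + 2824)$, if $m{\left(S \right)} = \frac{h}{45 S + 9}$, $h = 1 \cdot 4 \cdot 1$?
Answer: $- \frac{3075340}{1089} \approx -2824.0$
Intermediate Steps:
$h = 4$ ($h = 4 \cdot 1 = 4$)
$K{\left(d,n \right)} = d - 3 n$
$m{\left(S \right)} = \frac{4}{9 + 45 S}$ ($m{\left(S \right)} = \frac{4}{45 S + 9} = \frac{4}{9 + 45 S}$)
$- (m{\left(K{\left(0,-8 \right)} \right)} + 2824) = - (\frac{4}{9 \left(1 + 5 \left(0 - -24\right)\right)} + 2824) = - (\frac{4}{9 \left(1 + 5 \left(0 + 24\right)\right)} + 2824) = - (\frac{4}{9 \left(1 + 5 \cdot 24\right)} + 2824) = - (\frac{4}{9 \left(1 + 120\right)} + 2824) = - (\frac{4}{9 \cdot 121} + 2824) = - (\frac{4}{9} \cdot \frac{1}{121} + 2824) = - (\frac{4}{1089} + 2824) = \left(-1\right) \frac{3075340}{1089} = - \frac{3075340}{1089}$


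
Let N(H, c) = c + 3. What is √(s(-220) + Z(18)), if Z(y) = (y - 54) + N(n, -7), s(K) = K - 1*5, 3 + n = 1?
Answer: I*√265 ≈ 16.279*I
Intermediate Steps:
n = -2 (n = -3 + 1 = -2)
s(K) = -5 + K (s(K) = K - 5 = -5 + K)
N(H, c) = 3 + c
Z(y) = -58 + y (Z(y) = (y - 54) + (3 - 7) = (-54 + y) - 4 = -58 + y)
√(s(-220) + Z(18)) = √((-5 - 220) + (-58 + 18)) = √(-225 - 40) = √(-265) = I*√265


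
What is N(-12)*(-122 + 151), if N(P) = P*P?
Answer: 4176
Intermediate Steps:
N(P) = P²
N(-12)*(-122 + 151) = (-12)²*(-122 + 151) = 144*29 = 4176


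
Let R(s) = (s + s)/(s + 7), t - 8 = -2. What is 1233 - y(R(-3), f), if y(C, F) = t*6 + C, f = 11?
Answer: 2397/2 ≈ 1198.5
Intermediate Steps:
t = 6 (t = 8 - 2 = 6)
R(s) = 2*s/(7 + s) (R(s) = (2*s)/(7 + s) = 2*s/(7 + s))
y(C, F) = 36 + C (y(C, F) = 6*6 + C = 36 + C)
1233 - y(R(-3), f) = 1233 - (36 + 2*(-3)/(7 - 3)) = 1233 - (36 + 2*(-3)/4) = 1233 - (36 + 2*(-3)*(¼)) = 1233 - (36 - 3/2) = 1233 - 1*69/2 = 1233 - 69/2 = 2397/2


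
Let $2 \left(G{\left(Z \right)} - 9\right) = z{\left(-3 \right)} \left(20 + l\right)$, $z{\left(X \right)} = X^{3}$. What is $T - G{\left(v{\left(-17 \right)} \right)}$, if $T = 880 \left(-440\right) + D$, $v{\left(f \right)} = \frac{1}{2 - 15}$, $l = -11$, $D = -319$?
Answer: $- \frac{774813}{2} \approx -3.8741 \cdot 10^{5}$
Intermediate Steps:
$v{\left(f \right)} = - \frac{1}{13}$ ($v{\left(f \right)} = \frac{1}{-13} = - \frac{1}{13}$)
$T = -387519$ ($T = 880 \left(-440\right) - 319 = -387200 - 319 = -387519$)
$G{\left(Z \right)} = - \frac{225}{2}$ ($G{\left(Z \right)} = 9 + \frac{\left(-3\right)^{3} \left(20 - 11\right)}{2} = 9 + \frac{\left(-27\right) 9}{2} = 9 + \frac{1}{2} \left(-243\right) = 9 - \frac{243}{2} = - \frac{225}{2}$)
$T - G{\left(v{\left(-17 \right)} \right)} = -387519 - - \frac{225}{2} = -387519 + \frac{225}{2} = - \frac{774813}{2}$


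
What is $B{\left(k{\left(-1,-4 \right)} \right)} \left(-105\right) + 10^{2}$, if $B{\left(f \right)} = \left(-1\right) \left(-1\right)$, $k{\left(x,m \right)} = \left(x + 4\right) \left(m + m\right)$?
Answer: $-5$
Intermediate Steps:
$k{\left(x,m \right)} = 2 m \left(4 + x\right)$ ($k{\left(x,m \right)} = \left(4 + x\right) 2 m = 2 m \left(4 + x\right)$)
$B{\left(f \right)} = 1$
$B{\left(k{\left(-1,-4 \right)} \right)} \left(-105\right) + 10^{2} = 1 \left(-105\right) + 10^{2} = -105 + 100 = -5$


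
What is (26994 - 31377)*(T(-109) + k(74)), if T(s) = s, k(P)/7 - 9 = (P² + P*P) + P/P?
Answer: -335847375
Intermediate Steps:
k(P) = 70 + 14*P² (k(P) = 63 + 7*((P² + P*P) + P/P) = 63 + 7*((P² + P²) + 1) = 63 + 7*(2*P² + 1) = 63 + 7*(1 + 2*P²) = 63 + (7 + 14*P²) = 70 + 14*P²)
(26994 - 31377)*(T(-109) + k(74)) = (26994 - 31377)*(-109 + (70 + 14*74²)) = -4383*(-109 + (70 + 14*5476)) = -4383*(-109 + (70 + 76664)) = -4383*(-109 + 76734) = -4383*76625 = -335847375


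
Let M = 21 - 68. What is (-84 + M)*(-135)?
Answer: 17685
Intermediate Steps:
M = -47
(-84 + M)*(-135) = (-84 - 47)*(-135) = -131*(-135) = 17685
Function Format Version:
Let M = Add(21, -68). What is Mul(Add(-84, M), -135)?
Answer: 17685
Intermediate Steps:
M = -47
Mul(Add(-84, M), -135) = Mul(Add(-84, -47), -135) = Mul(-131, -135) = 17685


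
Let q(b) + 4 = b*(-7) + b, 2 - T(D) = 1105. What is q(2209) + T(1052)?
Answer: -14361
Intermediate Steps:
T(D) = -1103 (T(D) = 2 - 1*1105 = 2 - 1105 = -1103)
q(b) = -4 - 6*b (q(b) = -4 + (b*(-7) + b) = -4 + (-7*b + b) = -4 - 6*b)
q(2209) + T(1052) = (-4 - 6*2209) - 1103 = (-4 - 13254) - 1103 = -13258 - 1103 = -14361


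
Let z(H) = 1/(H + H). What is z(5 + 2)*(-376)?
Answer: -188/7 ≈ -26.857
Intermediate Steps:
z(H) = 1/(2*H)
z(5 + 2)*(-376) = (1/(2*(5 + 2)))*(-376) = ((½)/7)*(-376) = ((½)*(⅐))*(-376) = (1/14)*(-376) = -188/7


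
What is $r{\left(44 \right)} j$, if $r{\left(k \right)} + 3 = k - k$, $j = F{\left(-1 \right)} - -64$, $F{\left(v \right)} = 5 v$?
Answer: $-177$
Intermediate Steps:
$j = 59$ ($j = 5 \left(-1\right) - -64 = -5 + 64 = 59$)
$r{\left(k \right)} = -3$ ($r{\left(k \right)} = -3 + \left(k - k\right) = -3 + 0 = -3$)
$r{\left(44 \right)} j = \left(-3\right) 59 = -177$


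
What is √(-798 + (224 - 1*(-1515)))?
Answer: √941 ≈ 30.676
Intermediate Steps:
√(-798 + (224 - 1*(-1515))) = √(-798 + (224 + 1515)) = √(-798 + 1739) = √941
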